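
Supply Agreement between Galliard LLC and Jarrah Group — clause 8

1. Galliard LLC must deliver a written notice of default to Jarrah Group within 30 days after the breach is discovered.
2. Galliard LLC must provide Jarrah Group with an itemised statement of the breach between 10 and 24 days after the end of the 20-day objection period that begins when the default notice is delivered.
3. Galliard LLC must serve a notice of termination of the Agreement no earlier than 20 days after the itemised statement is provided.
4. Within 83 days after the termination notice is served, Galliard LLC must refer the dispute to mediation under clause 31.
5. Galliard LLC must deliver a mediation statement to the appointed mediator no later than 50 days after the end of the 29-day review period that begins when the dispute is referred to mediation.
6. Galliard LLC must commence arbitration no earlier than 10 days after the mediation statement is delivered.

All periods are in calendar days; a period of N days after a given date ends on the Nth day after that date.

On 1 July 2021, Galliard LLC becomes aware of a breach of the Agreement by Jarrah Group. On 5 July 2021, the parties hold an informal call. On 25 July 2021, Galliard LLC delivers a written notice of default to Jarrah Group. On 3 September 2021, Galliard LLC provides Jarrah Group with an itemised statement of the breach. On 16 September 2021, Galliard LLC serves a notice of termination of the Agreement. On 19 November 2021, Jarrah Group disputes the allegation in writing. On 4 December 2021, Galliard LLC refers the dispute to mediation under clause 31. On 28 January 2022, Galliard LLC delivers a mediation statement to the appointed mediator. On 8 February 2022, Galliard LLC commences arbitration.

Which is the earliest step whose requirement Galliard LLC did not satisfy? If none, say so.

Step 3

Step 1: 30 days after 1 July 2021 (when the breach is discovered) is 31 July 2021; completed 25 July 2021, before the deadline.
Step 2: the window is 10–24 days after 14 August 2021 (end of the 20-day objection period, which began when the default notice is delivered on 25 July 2021), so 24 August 2021 through 7 September 2021; 3 September 2021 falls inside that range.
Step 3: the earliest permitted date is 20 days after 3 September 2021 (when the itemised statement is provided), i.e. 23 September 2021; 16 September 2021 is 7 days before the earliest permitted date.
That is the first point of non-compliance.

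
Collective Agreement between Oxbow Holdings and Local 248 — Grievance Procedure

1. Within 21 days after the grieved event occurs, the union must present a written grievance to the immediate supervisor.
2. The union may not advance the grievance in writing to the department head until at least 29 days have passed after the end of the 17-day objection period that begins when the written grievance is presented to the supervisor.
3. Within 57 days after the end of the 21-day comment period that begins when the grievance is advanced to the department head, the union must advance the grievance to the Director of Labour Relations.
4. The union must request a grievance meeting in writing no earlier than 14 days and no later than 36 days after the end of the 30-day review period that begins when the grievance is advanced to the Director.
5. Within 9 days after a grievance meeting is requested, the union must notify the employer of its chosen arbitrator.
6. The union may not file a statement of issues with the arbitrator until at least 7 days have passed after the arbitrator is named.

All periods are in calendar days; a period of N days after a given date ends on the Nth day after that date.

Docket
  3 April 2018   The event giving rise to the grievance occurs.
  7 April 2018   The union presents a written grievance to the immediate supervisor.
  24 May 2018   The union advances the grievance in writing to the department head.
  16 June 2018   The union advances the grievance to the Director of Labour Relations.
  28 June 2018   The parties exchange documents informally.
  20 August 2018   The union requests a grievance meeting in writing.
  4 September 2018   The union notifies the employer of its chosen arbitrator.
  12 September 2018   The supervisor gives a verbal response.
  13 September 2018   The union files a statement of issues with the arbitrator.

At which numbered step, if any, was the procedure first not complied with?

Step 5

Step 1 — counting 21 days from 3 April 2018 (when the grieved event occurs) gives a deadline of 24 April 2018; completed 7 April 2018, before the deadline.
Step 2 — must wait 29 days from 24 April 2018 (end of the 17-day objection period, which began when the written grievance is presented to the supervisor on 7 April 2018), so not before 23 May 2018; done 24 May 2018, after the minimum wait.
Step 3 — counting 57 days from 14 June 2018 (end of the 21-day comment period, which began when the grievance is advanced to the department head on 24 May 2018) gives a deadline of 10 August 2018; done 16 June 2018 — timely.
Step 4 — 14 and 36 days from 16 July 2018 (end of the 30-day review period, which began when the grievance is advanced to the Director on 16 June 2018) are 30 July 2018 and 21 August 2018 respectively; 20 August 2018 falls inside that range.
Step 5 — counting 9 days from 20 August 2018 (when a grievance meeting is requested) gives a deadline of 29 August 2018; done 4 September 2018 — 6 days late.
The procedure was therefore not followed at step 5.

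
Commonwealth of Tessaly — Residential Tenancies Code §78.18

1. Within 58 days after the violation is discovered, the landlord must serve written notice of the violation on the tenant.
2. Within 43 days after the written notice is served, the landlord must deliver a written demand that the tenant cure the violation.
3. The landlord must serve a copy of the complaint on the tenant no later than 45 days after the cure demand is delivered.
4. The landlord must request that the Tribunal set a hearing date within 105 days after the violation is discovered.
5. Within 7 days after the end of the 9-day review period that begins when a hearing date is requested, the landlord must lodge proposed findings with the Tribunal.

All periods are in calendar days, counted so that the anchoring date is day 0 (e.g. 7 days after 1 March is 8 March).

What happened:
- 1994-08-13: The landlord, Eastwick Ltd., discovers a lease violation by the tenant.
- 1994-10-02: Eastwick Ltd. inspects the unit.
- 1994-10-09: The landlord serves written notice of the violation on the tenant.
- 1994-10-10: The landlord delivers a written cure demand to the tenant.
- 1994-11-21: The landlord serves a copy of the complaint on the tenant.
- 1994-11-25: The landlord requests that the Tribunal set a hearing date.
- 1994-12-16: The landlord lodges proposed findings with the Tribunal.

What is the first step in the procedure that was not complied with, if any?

(1) due by 1994-08-13 + 58 days = 1994-10-10; 1994-10-09 is within that limit.
(2) due by 1994-10-09 + 43 days = 1994-11-21; done 1994-10-10 — timely.
(3) due by 1994-10-10 + 45 days = 1994-11-24; 1994-11-21 is within that limit.
(4) due by 1994-08-13 + 105 days = 1994-11-26; done 1994-11-25 — timely.
(5) due by 1994-12-04 + 7 days = 1994-12-11; done 1994-12-16 — 5 days late.
The procedure was therefore not followed at step 5.

Step 5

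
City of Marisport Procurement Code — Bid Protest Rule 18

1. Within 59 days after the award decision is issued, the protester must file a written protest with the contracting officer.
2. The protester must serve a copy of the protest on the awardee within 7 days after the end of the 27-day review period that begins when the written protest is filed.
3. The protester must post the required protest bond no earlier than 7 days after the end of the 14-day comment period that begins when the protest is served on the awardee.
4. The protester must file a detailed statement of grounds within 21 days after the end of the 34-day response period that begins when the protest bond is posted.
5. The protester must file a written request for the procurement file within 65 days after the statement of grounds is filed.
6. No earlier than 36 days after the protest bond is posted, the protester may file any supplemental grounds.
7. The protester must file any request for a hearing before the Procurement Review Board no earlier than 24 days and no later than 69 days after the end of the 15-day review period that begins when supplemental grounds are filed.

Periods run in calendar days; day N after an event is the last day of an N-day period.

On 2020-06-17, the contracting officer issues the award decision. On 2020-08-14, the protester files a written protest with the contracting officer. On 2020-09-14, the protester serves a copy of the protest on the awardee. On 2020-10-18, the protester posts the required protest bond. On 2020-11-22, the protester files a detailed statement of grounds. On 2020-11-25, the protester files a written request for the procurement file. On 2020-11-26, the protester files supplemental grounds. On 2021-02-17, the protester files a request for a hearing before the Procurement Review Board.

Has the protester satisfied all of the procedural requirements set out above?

Yes

(1) due by 2020-06-17 + 59 days = 2020-08-15; completed 2020-08-14, before the deadline.
(2) due by 2020-09-10 + 7 days = 2020-09-17; completed 2020-09-14, before the deadline.
(3) permitted from 2020-09-28 + 7 days = 2020-10-05 onward; 2020-10-18 is on or after that date.
(4) due by 2020-11-21 + 21 days = 2020-12-12; 2020-11-22 is within that limit.
(5) due by 2020-11-22 + 65 days = 2021-01-26; done 2020-11-25 — timely.
(6) permitted from 2020-10-18 + 36 days = 2020-11-23 onward; 2020-11-26 is on or after that date.
(7) the permitted window runs from 2020-12-11 + 24 = 2021-01-04 to 2020-12-11 + 69 = 2021-02-18; 2021-02-17 falls inside that range.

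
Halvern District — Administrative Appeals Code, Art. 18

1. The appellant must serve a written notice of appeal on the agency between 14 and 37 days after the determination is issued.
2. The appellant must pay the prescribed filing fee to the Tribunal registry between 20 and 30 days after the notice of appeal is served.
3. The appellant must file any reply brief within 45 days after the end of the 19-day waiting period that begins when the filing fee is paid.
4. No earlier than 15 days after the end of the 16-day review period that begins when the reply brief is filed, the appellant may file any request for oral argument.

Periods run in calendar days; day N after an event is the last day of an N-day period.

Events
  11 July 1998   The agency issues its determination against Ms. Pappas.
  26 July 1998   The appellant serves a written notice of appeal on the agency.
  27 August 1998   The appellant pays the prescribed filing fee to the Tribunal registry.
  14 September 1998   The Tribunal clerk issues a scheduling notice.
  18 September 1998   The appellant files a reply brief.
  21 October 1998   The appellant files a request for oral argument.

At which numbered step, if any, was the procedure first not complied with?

Step 2

(1) the permitted window runs from 11 July 1998 + 14 = 25 July 1998 to 11 July 1998 + 37 = 17 August 1998; done 26 July 1998, which is between those dates.
(2) the permitted window runs from 26 July 1998 + 20 = 15 August 1998 to 26 July 1998 + 30 = 25 August 1998; done 27 August 1998 — 2 days after the window closed.
The analysis stops there.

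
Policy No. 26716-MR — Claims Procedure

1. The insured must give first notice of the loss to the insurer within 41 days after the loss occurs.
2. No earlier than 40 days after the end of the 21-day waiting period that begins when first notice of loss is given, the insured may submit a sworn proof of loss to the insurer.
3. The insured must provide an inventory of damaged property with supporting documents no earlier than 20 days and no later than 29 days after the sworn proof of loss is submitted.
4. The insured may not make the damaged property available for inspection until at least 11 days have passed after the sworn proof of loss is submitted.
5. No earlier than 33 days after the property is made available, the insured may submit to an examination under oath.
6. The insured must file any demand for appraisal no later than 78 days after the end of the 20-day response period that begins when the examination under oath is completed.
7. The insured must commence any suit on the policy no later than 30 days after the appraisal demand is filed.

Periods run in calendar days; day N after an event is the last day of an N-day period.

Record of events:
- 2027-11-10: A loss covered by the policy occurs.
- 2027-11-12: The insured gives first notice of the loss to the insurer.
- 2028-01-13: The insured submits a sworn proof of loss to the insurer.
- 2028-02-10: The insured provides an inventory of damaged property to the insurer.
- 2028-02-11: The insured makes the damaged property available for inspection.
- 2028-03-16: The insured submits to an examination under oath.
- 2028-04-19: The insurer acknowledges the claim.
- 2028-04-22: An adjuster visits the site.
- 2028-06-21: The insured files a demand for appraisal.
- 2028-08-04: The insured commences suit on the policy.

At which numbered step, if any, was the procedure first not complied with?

(1) due by 2027-11-10 + 41 days = 2027-12-21; completed 2027-11-12, before the deadline.
(2) permitted from 2027-12-03 + 40 days = 2028-01-12 onward; done 2028-01-13 — permitted.
(3) the permitted window runs from 2028-01-13 + 20 = 2028-02-02 to 2028-01-13 + 29 = 2028-02-11; done 2028-02-10 — within the window.
(4) permitted from 2028-01-13 + 11 days = 2028-01-24 onward; done 2028-02-11, after the minimum wait.
(5) permitted from 2028-02-11 + 33 days = 2028-03-15 onward; 2028-03-16 is on or after that date.
(6) due by 2028-04-05 + 78 days = 2028-06-22; done 2028-06-21 — timely.
(7) due by 2028-06-21 + 30 days = 2028-07-21; not done until 2028-08-04, 14 days after the deadline.
No need to go further; step 7 was not satisfied.

Step 7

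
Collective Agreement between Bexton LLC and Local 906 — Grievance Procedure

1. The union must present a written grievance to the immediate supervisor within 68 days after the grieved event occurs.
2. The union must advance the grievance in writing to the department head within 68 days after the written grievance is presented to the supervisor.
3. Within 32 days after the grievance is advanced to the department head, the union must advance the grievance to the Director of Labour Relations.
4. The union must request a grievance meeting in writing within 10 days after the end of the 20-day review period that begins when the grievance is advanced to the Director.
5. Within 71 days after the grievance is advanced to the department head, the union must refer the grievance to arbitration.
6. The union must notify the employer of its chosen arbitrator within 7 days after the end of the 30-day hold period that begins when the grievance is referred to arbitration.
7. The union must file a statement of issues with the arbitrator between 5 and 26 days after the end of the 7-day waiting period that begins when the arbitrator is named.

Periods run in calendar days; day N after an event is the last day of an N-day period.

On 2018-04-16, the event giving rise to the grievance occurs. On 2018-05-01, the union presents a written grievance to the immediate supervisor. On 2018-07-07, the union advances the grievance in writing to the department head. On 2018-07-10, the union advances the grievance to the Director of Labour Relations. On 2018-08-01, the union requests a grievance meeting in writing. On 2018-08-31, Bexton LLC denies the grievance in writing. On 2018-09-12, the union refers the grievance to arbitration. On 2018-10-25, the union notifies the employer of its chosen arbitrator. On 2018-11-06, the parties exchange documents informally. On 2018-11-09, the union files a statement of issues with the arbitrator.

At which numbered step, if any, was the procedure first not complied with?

Step 6

Step 1 — counting 68 days from 2018-04-16 (when the grieved event occurs) gives a deadline of 2018-06-23; done 2018-05-01 — timely.
Step 2 — counting 68 days from 2018-05-01 (when the written grievance is presented to the supervisor) gives a deadline of 2018-07-08; 2018-07-07 is within that limit.
Step 3 — counting 32 days from 2018-07-07 (when the grievance is advanced to the department head) gives a deadline of 2018-08-08; 2018-07-10 is within that limit.
Step 4 — counting 10 days from 2018-07-30 (end of the 20-day review period, which began when the grievance is advanced to the Director on 2018-07-10) gives a deadline of 2018-08-09; 2018-08-01 is within that limit.
Step 5 — counting 71 days from 2018-07-07 (when the grievance is advanced to the department head) gives a deadline of 2018-09-16; 2018-09-12 is within that limit.
Step 6 — counting 7 days from 2018-10-12 (end of the 30-day hold period, which began when the grievance is referred to arbitration on 2018-09-12) gives a deadline of 2018-10-19; 2018-10-25 misses that deadline by 6 days.
No need to go further; step 6 was not satisfied.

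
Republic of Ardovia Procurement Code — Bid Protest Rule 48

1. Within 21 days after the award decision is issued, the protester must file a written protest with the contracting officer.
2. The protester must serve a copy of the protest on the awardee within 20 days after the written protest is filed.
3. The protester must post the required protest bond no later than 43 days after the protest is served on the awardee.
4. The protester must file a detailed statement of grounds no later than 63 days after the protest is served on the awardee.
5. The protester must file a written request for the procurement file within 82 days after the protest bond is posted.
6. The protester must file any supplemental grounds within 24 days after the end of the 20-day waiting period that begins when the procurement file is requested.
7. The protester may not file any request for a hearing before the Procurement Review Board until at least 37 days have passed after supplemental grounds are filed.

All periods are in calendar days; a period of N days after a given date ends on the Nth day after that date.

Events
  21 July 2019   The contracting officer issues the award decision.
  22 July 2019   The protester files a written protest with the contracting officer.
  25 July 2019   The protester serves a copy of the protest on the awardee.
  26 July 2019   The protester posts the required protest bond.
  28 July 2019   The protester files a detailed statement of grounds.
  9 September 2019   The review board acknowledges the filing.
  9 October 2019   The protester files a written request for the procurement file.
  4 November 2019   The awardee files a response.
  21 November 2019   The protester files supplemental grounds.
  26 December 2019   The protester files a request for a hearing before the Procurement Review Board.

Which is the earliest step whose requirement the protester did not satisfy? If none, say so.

Step 7

(1) due by 21 July 2019 + 21 days = 11 August 2019; done 22 July 2019 — timely.
(2) due by 22 July 2019 + 20 days = 11 August 2019; 25 July 2019 is within that limit.
(3) due by 25 July 2019 + 43 days = 6 September 2019; completed 26 July 2019, before the deadline.
(4) due by 25 July 2019 + 63 days = 26 September 2019; completed 28 July 2019, before the deadline.
(5) due by 26 July 2019 + 82 days = 16 October 2019; 9 October 2019 is within that limit.
(6) due by 29 October 2019 + 24 days = 22 November 2019; completed 21 November 2019, before the deadline.
(7) permitted from 21 November 2019 + 37 days = 28 December 2019 onward; acted on 26 December 2019, 2 days prematurely.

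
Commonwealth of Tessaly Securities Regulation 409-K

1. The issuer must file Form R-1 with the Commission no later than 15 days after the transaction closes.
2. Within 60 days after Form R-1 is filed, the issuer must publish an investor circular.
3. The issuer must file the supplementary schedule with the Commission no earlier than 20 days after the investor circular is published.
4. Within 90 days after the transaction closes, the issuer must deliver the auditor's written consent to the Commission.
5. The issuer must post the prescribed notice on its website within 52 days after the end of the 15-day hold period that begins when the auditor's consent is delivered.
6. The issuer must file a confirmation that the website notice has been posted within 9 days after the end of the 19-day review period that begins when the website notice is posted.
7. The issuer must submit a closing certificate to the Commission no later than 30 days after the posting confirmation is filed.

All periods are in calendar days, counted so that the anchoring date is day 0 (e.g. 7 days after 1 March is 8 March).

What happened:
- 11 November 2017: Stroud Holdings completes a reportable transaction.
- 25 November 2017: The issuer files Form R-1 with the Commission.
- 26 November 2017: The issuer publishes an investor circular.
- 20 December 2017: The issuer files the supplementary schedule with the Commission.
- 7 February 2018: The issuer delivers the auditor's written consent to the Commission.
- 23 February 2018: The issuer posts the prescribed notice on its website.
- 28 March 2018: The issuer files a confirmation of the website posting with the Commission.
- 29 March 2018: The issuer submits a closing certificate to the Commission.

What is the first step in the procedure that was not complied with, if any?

Step 6

Step 1 — counting 15 days from 11 November 2017 (when the transaction closes) gives a deadline of 26 November 2017; 25 November 2017 is within that limit.
Step 2 — counting 60 days from 25 November 2017 (when Form R-1 is filed) gives a deadline of 24 January 2018; done 26 November 2017 — timely.
Step 3 — must wait 20 days from 26 November 2017 (when the investor circular is published), so not before 16 December 2017; done 20 December 2017 — permitted.
Step 4 — counting 90 days from 11 November 2017 (when the transaction closes) gives a deadline of 9 February 2018; done 7 February 2018 — timely.
Step 5 — counting 52 days from 22 February 2018 (end of the 15-day hold period, which began when the auditor's consent is delivered on 7 February 2018) gives a deadline of 15 April 2018; 23 February 2018 is within that limit.
Step 6 — counting 9 days from 14 March 2018 (end of the 19-day review period, which began when the website notice is posted on 23 February 2018) gives a deadline of 23 March 2018; not done until 28 March 2018, 5 days after the deadline.
The procedure was therefore not followed at step 6.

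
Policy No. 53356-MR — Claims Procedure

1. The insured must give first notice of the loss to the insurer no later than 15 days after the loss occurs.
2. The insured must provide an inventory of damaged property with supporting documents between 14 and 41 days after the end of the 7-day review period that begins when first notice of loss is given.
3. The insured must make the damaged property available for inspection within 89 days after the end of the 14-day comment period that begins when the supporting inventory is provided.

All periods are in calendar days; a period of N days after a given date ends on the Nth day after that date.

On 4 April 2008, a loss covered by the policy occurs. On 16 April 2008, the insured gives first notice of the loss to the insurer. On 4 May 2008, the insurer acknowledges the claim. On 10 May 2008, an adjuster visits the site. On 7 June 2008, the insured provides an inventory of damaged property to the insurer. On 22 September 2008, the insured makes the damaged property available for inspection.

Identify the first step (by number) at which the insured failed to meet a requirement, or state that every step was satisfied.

(1) due by 4 April 2008 + 15 days = 19 April 2008; done 16 April 2008 — timely.
(2) the permitted window runs from 23 April 2008 + 14 = 7 May 2008 to 23 April 2008 + 41 = 3 June 2008; done 7 June 2008 — 4 days after the window closed.

Step 2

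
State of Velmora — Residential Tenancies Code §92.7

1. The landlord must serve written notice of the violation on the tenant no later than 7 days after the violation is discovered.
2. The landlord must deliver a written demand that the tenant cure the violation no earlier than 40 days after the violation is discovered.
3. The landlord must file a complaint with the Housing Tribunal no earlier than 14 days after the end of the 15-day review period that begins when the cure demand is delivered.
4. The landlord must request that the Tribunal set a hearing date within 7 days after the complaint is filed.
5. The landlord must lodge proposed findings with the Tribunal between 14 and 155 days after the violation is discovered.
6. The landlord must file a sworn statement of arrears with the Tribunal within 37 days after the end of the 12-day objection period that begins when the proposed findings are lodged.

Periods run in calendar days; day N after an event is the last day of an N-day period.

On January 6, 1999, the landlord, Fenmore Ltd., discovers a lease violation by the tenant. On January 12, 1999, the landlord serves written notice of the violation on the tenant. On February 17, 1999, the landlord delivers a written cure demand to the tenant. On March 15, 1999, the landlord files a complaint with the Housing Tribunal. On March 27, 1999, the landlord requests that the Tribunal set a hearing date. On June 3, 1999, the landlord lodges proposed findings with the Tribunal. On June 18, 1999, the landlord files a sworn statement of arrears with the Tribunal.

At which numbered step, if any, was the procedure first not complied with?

Step 3

Step 1 — counting 7 days from January 6, 1999 (when the violation is discovered) gives a deadline of January 13, 1999; completed January 12, 1999, before the deadline.
Step 2 — must wait 40 days from January 6, 1999 (when the violation is discovered), so not before February 15, 1999; done February 17, 1999 — permitted.
Step 3 — must wait 14 days from March 4, 1999 (end of the 15-day review period, which began when the cure demand is delivered on February 17, 1999), so not before March 18, 1999; March 15, 1999 is 3 days before the earliest permitted date.
The procedure was therefore not followed at step 3.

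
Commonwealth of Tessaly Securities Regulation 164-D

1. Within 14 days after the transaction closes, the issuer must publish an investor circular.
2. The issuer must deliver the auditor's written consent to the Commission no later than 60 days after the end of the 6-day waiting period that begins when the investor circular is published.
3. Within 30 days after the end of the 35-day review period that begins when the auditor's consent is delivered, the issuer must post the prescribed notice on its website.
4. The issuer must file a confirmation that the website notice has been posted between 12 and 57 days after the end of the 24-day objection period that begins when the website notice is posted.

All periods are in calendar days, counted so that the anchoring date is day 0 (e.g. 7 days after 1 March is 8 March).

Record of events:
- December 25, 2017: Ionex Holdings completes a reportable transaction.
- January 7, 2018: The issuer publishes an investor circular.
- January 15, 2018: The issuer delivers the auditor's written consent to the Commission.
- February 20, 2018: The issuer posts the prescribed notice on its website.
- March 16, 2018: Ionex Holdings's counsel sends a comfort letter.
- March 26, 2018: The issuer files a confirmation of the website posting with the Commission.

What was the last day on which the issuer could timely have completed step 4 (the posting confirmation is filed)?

The website notice is posted on February 20, 2018; the 24-day objection period therefore ends March 16, 2018, and step 4 runs from that date. The window is 12–57 days after March 16, 2018; it closes on May 12, 2018.

May 12, 2018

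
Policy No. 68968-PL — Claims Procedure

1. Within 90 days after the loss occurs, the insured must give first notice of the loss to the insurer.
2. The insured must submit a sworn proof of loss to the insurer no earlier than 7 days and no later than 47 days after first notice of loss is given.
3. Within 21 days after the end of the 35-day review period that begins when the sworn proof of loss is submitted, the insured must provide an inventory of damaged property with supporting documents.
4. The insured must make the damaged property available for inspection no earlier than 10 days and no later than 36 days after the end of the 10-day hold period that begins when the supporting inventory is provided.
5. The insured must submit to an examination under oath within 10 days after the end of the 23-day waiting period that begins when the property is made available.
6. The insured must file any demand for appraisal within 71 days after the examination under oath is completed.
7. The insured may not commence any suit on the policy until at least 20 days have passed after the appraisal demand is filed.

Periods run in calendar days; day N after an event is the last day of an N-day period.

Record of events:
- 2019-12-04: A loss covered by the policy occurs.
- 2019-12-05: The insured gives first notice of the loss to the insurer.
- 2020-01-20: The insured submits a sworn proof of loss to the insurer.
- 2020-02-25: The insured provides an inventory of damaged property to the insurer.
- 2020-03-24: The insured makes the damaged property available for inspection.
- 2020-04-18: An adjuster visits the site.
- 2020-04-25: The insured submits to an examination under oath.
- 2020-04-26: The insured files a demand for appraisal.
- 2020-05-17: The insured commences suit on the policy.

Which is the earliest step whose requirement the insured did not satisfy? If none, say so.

None — every step was satisfied

Step 1: 90 days after 2019-12-04 (when the loss occurs) is 2020-03-03; 2019-12-05 is within that limit.
Step 2: the window is 7–47 days after 2019-12-05 (when first notice of loss is given), so 2019-12-12 through 2020-01-21; 2020-01-20 falls inside that range.
Step 3: 21 days after 2020-02-24 (end of the 35-day review period, which began when the sworn proof of loss is submitted on 2020-01-20) is 2020-03-16; 2020-02-25 is within that limit.
Step 4: the window is 10–36 days after 2020-03-06 (end of the 10-day hold period, which began when the supporting inventory is provided on 2020-02-25), so 2020-03-16 through 2020-04-11; done 2020-03-24 — within the window.
Step 5: 10 days after 2020-04-16 (end of the 23-day waiting period, which began when the property is made available on 2020-03-24) is 2020-04-26; done 2020-04-25 — timely.
Step 6: 71 days after 2020-04-25 (when the examination under oath is completed) is 2020-07-05; done 2020-04-26 — timely.
Step 7: the earliest permitted date is 20 days after 2020-04-26 (when the appraisal demand is filed), i.e. 2020-05-16; done 2020-05-17, after the minimum wait.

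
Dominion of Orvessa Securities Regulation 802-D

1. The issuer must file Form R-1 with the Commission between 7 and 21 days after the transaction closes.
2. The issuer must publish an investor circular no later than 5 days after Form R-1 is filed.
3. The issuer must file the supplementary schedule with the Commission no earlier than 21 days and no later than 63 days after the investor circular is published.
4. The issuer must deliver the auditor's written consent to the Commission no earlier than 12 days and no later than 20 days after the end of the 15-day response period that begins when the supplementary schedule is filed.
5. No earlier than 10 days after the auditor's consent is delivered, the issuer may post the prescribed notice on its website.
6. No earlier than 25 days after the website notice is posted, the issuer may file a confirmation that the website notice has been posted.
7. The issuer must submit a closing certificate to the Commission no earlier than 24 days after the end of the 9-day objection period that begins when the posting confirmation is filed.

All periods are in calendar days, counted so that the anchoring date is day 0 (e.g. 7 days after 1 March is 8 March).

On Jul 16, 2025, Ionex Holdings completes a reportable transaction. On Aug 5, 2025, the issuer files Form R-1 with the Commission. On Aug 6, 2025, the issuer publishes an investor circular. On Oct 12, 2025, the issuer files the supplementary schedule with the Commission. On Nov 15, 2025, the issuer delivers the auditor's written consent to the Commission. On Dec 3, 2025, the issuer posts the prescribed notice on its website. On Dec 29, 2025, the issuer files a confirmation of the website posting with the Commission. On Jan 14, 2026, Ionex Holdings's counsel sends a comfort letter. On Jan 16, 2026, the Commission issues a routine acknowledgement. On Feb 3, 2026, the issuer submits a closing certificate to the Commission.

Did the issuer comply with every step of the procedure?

(1) the permitted window runs from Jul 16, 2025 + 7 = Jul 23, 2025 to Jul 16, 2025 + 21 = Aug 6, 2025; done Aug 5, 2025 — within the window.
(2) due by Aug 5, 2025 + 5 days = Aug 10, 2025; completed Aug 6, 2025, before the deadline.
(3) the permitted window runs from Aug 6, 2025 + 21 = Aug 27, 2025 to Aug 6, 2025 + 63 = Oct 8, 2025; Oct 12, 2025 is 4 days past the end of the window.
No need to go further; step 3 was not satisfied.

No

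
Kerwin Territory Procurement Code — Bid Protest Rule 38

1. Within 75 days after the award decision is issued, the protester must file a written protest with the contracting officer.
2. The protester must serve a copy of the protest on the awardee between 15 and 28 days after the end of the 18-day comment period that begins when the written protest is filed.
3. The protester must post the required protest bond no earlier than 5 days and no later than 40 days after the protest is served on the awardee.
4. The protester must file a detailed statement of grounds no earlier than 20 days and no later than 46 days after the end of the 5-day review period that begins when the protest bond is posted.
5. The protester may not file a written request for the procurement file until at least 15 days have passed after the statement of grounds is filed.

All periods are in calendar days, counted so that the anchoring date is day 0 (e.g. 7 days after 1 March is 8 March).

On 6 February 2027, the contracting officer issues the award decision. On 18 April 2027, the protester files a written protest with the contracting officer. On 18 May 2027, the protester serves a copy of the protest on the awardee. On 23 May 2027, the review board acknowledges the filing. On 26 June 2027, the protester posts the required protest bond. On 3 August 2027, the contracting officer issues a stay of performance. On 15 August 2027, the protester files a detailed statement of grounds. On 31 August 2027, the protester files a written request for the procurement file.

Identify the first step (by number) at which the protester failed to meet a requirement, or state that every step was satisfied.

Step 1 — counting 75 days from 6 February 2027 (when the award decision is issued) gives a deadline of 22 April 2027; done 18 April 2027 — timely.
Step 2 — 15 and 28 days from 6 May 2027 (end of the 18-day comment period, which began when the written protest is filed on 18 April 2027) are 21 May 2027 and 3 June 2027 respectively; 18 May 2027 is 3 days too early.
Later steps need not be reached.

Step 2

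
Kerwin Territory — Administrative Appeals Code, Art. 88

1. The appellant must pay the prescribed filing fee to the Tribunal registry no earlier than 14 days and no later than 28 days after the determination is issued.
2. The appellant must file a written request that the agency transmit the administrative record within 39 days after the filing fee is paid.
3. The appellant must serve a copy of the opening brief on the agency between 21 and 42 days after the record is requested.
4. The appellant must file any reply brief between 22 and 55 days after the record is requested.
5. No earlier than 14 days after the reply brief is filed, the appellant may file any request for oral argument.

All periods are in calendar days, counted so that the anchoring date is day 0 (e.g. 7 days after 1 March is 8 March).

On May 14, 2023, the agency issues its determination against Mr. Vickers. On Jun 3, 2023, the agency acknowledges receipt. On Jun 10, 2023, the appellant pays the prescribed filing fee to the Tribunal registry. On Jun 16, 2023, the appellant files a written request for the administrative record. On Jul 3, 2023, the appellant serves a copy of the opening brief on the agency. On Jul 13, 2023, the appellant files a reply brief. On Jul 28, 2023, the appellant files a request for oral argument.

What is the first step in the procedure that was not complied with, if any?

Step 1: the window is 14–28 days after May 14, 2023 (when the determination is issued), so May 28, 2023 through Jun 11, 2023; done Jun 10, 2023 — within the window.
Step 2: 39 days after Jun 10, 2023 (when the filing fee is paid) is Jul 19, 2023; completed Jun 16, 2023, before the deadline.
Step 3: the window is 21–42 days after Jun 16, 2023 (when the record is requested), so Jul 7, 2023 through Jul 28, 2023; Jul 3, 2023 is 4 days too early.

Step 3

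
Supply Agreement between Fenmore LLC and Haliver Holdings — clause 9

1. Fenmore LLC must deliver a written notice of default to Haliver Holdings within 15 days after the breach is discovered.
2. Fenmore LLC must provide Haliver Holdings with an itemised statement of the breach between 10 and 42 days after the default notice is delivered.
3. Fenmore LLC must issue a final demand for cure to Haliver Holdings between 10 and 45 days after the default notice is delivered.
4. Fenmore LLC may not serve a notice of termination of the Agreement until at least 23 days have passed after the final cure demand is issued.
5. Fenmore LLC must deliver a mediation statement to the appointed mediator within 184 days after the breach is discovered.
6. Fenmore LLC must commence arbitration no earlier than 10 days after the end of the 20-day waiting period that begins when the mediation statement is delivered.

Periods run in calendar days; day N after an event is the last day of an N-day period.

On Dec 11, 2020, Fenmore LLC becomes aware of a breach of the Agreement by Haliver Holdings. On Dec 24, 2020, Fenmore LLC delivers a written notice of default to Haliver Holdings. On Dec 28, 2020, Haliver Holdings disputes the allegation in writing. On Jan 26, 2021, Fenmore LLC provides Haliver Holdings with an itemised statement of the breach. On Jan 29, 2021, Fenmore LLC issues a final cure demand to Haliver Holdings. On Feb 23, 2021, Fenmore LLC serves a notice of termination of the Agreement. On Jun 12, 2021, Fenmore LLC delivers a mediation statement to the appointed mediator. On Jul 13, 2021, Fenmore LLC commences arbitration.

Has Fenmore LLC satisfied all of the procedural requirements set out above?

Step 1 — counting 15 days from Dec 11, 2020 (when the breach is discovered) gives a deadline of Dec 26, 2020; completed Dec 24, 2020, before the deadline.
Step 2 — 10 and 42 days from Dec 24, 2020 (when the default notice is delivered) are Jan 3, 2021 and Feb 4, 2021 respectively; done Jan 26, 2021, which is between those dates.
Step 3 — 10 and 45 days from Dec 24, 2020 (when the default notice is delivered) are Jan 3, 2021 and Feb 7, 2021 respectively; Jan 29, 2021 falls inside that range.
Step 4 — must wait 23 days from Jan 29, 2021 (when the final cure demand is issued), so not before Feb 21, 2021; Feb 23, 2021 is on or after that date.
Step 5 — counting 184 days from Dec 11, 2020 (when the breach is discovered) gives a deadline of Jun 13, 2021; completed Jun 12, 2021, before the deadline.
Step 6 — must wait 10 days from Jul 2, 2021 (end of the 20-day waiting period, which began when the mediation statement is delivered on Jun 12, 2021), so not before Jul 12, 2021; Jul 13, 2021 is on or after that date.

Yes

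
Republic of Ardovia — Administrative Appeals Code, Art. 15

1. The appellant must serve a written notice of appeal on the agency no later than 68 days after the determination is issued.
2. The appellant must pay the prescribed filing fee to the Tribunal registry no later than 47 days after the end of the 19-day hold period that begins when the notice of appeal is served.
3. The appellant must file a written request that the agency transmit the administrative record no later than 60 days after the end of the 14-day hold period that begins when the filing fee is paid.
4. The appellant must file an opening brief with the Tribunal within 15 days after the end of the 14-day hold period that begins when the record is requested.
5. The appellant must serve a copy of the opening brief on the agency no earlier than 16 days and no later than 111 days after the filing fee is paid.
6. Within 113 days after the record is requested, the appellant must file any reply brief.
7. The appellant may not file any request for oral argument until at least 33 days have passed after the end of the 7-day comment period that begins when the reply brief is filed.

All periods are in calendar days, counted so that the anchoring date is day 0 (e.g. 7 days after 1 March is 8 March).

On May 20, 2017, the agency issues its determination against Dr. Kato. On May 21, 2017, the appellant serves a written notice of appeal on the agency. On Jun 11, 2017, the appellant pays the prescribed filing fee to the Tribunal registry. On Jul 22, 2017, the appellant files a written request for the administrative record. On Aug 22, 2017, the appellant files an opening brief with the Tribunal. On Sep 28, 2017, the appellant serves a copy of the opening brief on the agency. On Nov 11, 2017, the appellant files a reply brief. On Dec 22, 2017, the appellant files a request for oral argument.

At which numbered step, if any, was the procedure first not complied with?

(1) due by May 20, 2017 + 68 days = Jul 27, 2017; done May 21, 2017 — timely.
(2) due by Jun 9, 2017 + 47 days = Jul 26, 2017; Jun 11, 2017 is within that limit.
(3) due by Jun 25, 2017 + 60 days = Aug 24, 2017; completed Jul 22, 2017, before the deadline.
(4) due by Aug 5, 2017 + 15 days = Aug 20, 2017; Aug 22, 2017 misses that deadline by 2 days.
No need to go further; step 4 was not satisfied.

Step 4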